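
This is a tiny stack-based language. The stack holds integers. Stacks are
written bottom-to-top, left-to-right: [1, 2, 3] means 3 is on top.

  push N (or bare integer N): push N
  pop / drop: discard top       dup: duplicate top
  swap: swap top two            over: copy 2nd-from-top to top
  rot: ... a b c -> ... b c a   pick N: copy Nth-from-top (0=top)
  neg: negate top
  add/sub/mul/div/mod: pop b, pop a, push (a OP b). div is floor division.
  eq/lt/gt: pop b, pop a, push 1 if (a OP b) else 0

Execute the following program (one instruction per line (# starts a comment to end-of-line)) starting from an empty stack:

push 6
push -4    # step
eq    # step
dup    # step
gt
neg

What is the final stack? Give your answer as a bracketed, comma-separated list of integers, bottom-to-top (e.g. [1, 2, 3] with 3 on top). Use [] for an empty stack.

Answer: [0]

Derivation:
After 'push 6': [6]
After 'push -4': [6, -4]
After 'eq': [0]
After 'dup': [0, 0]
After 'gt': [0]
After 'neg': [0]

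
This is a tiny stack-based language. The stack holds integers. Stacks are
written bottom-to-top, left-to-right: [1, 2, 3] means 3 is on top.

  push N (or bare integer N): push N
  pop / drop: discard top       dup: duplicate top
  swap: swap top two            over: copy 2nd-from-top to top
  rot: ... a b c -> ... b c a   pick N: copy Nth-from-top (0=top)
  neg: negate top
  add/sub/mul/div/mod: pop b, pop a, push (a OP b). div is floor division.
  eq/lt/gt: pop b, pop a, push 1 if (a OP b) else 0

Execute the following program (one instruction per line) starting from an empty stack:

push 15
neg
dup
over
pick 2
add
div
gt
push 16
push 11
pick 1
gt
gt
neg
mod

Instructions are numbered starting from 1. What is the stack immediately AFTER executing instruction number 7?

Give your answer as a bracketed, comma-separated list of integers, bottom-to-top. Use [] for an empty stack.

Answer: [-15, 0]

Derivation:
Step 1 ('push 15'): [15]
Step 2 ('neg'): [-15]
Step 3 ('dup'): [-15, -15]
Step 4 ('over'): [-15, -15, -15]
Step 5 ('pick 2'): [-15, -15, -15, -15]
Step 6 ('add'): [-15, -15, -30]
Step 7 ('div'): [-15, 0]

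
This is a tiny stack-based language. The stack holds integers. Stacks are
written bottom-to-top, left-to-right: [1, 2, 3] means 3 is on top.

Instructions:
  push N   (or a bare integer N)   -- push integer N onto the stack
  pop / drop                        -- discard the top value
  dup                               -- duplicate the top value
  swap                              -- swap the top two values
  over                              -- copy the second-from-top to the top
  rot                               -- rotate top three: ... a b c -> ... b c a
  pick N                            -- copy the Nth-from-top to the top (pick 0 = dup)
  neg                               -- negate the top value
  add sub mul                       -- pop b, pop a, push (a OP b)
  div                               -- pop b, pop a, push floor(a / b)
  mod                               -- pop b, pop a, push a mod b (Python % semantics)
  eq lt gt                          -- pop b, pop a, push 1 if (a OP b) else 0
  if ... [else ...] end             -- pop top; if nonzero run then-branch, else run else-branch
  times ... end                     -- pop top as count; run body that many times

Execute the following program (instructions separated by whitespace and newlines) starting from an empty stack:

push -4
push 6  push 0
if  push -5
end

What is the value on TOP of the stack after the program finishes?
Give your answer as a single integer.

After 'push -4': [-4]
After 'push 6': [-4, 6]
After 'push 0': [-4, 6, 0]
After 'if': [-4, 6]

Answer: 6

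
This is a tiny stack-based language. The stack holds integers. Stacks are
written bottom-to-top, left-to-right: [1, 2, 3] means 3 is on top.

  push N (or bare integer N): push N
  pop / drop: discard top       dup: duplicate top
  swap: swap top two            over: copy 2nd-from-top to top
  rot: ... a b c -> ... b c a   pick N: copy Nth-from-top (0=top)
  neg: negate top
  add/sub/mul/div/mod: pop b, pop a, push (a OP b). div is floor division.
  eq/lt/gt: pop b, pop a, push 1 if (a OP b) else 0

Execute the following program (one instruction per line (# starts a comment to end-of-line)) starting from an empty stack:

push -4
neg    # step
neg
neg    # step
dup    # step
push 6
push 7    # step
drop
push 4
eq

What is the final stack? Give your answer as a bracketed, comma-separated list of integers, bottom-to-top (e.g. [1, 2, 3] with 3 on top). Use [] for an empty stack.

Answer: [4, 4, 0]

Derivation:
After 'push -4': [-4]
After 'neg': [4]
After 'neg': [-4]
After 'neg': [4]
After 'dup': [4, 4]
After 'push 6': [4, 4, 6]
After 'push 7': [4, 4, 6, 7]
After 'drop': [4, 4, 6]
After 'push 4': [4, 4, 6, 4]
After 'eq': [4, 4, 0]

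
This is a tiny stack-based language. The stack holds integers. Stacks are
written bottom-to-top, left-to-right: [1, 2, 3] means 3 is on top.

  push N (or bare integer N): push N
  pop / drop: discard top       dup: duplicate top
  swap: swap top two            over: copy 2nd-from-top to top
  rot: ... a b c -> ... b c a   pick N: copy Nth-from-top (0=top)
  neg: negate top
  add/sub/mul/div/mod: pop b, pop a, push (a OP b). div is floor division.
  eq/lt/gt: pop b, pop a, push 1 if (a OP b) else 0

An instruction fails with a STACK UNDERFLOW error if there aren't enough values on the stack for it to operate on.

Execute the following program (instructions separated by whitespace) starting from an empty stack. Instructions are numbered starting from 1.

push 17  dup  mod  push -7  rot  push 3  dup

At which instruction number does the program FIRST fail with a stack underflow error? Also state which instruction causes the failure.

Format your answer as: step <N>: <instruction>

Step 1 ('push 17'): stack = [17], depth = 1
Step 2 ('dup'): stack = [17, 17], depth = 2
Step 3 ('mod'): stack = [0], depth = 1
Step 4 ('push -7'): stack = [0, -7], depth = 2
Step 5 ('rot'): needs 3 value(s) but depth is 2 — STACK UNDERFLOW

Answer: step 5: rot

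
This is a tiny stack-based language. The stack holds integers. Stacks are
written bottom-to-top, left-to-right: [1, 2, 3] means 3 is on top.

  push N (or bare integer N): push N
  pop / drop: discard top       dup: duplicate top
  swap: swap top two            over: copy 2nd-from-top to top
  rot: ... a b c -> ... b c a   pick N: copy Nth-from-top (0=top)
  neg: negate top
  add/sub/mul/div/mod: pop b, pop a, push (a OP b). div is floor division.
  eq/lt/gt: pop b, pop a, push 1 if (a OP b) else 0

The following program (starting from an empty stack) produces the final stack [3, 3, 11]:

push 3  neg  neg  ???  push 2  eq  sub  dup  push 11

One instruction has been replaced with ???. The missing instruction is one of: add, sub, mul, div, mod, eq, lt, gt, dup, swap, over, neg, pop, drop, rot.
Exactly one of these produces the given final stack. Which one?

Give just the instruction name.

Stack before ???: [3]
Stack after ???:  [3, 3]
The instruction that transforms [3] -> [3, 3] is: dup

Answer: dup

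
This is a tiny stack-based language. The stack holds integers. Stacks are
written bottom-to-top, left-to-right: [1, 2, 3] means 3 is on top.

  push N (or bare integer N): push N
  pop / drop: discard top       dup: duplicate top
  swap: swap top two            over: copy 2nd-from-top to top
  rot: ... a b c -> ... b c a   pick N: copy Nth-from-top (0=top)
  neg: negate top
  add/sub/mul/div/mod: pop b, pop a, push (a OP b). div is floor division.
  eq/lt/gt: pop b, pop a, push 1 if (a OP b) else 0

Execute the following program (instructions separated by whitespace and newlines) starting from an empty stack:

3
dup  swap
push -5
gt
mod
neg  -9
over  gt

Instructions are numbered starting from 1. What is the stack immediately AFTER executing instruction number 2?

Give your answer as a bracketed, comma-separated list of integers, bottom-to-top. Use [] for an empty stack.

Step 1 ('3'): [3]
Step 2 ('dup'): [3, 3]

Answer: [3, 3]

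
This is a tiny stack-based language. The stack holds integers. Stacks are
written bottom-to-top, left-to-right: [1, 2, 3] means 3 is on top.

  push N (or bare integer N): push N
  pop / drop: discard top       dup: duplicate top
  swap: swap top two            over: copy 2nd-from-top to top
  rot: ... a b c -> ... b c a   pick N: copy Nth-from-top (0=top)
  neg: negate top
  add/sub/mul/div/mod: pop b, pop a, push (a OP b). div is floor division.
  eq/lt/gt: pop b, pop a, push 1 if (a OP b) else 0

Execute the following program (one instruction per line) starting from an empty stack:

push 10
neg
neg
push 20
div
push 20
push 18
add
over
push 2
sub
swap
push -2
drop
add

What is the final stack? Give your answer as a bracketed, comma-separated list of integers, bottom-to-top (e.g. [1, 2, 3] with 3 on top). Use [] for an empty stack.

Answer: [0, 36]

Derivation:
After 'push 10': [10]
After 'neg': [-10]
After 'neg': [10]
After 'push 20': [10, 20]
After 'div': [0]
After 'push 20': [0, 20]
After 'push 18': [0, 20, 18]
After 'add': [0, 38]
After 'over': [0, 38, 0]
After 'push 2': [0, 38, 0, 2]
After 'sub': [0, 38, -2]
After 'swap': [0, -2, 38]
After 'push -2': [0, -2, 38, -2]
After 'drop': [0, -2, 38]
After 'add': [0, 36]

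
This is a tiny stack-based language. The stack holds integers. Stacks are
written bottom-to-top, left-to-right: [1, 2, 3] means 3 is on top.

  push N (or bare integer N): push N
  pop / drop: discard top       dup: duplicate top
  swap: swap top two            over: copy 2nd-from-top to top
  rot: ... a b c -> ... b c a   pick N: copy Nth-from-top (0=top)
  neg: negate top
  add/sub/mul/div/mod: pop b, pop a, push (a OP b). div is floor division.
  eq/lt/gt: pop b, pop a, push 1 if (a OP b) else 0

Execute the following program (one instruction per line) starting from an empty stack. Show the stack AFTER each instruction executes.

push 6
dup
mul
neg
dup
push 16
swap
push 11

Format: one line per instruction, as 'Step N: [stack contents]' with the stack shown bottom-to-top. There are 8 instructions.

Step 1: [6]
Step 2: [6, 6]
Step 3: [36]
Step 4: [-36]
Step 5: [-36, -36]
Step 6: [-36, -36, 16]
Step 7: [-36, 16, -36]
Step 8: [-36, 16, -36, 11]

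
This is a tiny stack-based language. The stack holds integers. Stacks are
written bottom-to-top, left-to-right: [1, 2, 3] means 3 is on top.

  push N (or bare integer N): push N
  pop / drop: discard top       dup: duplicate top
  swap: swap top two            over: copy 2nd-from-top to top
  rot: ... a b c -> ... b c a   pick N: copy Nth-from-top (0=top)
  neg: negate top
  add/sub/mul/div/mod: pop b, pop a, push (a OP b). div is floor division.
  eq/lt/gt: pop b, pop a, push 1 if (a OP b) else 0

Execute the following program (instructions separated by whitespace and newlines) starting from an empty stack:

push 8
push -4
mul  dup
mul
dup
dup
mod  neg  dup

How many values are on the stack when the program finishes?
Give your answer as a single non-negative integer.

After 'push 8': stack = [8] (depth 1)
After 'push -4': stack = [8, -4] (depth 2)
After 'mul': stack = [-32] (depth 1)
After 'dup': stack = [-32, -32] (depth 2)
After 'mul': stack = [1024] (depth 1)
After 'dup': stack = [1024, 1024] (depth 2)
After 'dup': stack = [1024, 1024, 1024] (depth 3)
After 'mod': stack = [1024, 0] (depth 2)
After 'neg': stack = [1024, 0] (depth 2)
After 'dup': stack = [1024, 0, 0] (depth 3)

Answer: 3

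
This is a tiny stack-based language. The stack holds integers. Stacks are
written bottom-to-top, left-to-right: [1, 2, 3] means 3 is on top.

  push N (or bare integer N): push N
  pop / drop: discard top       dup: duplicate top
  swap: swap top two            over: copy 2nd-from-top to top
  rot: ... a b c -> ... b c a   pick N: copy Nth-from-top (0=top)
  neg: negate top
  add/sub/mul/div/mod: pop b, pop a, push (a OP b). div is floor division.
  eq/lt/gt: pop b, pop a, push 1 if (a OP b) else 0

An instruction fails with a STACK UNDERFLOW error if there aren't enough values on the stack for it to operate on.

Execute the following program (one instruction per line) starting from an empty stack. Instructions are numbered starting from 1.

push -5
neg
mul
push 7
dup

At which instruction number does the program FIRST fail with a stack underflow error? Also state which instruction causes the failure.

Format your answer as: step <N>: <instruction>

Step 1 ('push -5'): stack = [-5], depth = 1
Step 2 ('neg'): stack = [5], depth = 1
Step 3 ('mul'): needs 2 value(s) but depth is 1 — STACK UNDERFLOW

Answer: step 3: mul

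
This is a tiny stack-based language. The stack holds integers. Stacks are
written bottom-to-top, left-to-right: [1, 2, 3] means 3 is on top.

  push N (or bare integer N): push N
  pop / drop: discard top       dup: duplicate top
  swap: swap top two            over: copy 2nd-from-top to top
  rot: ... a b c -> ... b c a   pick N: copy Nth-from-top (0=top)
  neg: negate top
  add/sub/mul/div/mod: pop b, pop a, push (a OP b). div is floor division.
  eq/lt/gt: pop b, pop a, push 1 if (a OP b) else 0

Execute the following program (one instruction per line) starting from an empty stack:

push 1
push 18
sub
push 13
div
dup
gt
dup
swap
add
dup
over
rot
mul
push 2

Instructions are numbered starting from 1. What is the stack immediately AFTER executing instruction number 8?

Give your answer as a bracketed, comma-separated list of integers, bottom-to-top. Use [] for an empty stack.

Step 1 ('push 1'): [1]
Step 2 ('push 18'): [1, 18]
Step 3 ('sub'): [-17]
Step 4 ('push 13'): [-17, 13]
Step 5 ('div'): [-2]
Step 6 ('dup'): [-2, -2]
Step 7 ('gt'): [0]
Step 8 ('dup'): [0, 0]

Answer: [0, 0]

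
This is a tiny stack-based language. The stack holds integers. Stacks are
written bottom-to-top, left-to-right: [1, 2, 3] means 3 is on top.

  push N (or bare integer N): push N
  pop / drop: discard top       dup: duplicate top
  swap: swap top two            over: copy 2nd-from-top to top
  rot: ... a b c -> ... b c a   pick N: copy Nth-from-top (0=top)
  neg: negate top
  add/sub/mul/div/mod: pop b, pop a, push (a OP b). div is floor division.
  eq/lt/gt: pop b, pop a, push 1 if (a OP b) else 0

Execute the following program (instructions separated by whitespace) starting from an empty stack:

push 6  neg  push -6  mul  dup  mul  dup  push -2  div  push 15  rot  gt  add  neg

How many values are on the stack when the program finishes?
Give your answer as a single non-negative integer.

After 'push 6': stack = [6] (depth 1)
After 'neg': stack = [-6] (depth 1)
After 'push -6': stack = [-6, -6] (depth 2)
After 'mul': stack = [36] (depth 1)
After 'dup': stack = [36, 36] (depth 2)
After 'mul': stack = [1296] (depth 1)
After 'dup': stack = [1296, 1296] (depth 2)
After 'push -2': stack = [1296, 1296, -2] (depth 3)
After 'div': stack = [1296, -648] (depth 2)
After 'push 15': stack = [1296, -648, 15] (depth 3)
After 'rot': stack = [-648, 15, 1296] (depth 3)
After 'gt': stack = [-648, 0] (depth 2)
After 'add': stack = [-648] (depth 1)
After 'neg': stack = [648] (depth 1)

Answer: 1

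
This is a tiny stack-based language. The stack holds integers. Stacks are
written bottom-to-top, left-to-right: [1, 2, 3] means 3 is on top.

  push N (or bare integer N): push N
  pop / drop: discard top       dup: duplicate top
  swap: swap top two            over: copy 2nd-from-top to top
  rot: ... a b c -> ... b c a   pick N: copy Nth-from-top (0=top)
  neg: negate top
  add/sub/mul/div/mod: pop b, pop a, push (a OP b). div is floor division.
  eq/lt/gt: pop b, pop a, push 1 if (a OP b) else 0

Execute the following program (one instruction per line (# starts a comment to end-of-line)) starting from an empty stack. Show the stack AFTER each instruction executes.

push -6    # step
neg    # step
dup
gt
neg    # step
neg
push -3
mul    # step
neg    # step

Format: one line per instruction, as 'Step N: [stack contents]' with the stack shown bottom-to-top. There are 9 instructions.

Step 1: [-6]
Step 2: [6]
Step 3: [6, 6]
Step 4: [0]
Step 5: [0]
Step 6: [0]
Step 7: [0, -3]
Step 8: [0]
Step 9: [0]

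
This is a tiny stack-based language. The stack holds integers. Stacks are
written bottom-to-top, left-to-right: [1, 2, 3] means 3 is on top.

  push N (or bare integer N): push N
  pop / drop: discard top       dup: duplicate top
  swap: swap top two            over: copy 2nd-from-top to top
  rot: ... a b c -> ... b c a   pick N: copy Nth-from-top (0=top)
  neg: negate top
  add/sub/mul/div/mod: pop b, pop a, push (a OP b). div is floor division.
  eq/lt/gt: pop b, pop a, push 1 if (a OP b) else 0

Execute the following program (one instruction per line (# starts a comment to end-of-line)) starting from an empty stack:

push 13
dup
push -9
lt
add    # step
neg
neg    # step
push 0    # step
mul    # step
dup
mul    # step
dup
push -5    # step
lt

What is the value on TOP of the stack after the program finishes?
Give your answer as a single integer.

Answer: 0

Derivation:
After 'push 13': [13]
After 'dup': [13, 13]
After 'push -9': [13, 13, -9]
After 'lt': [13, 0]
After 'add': [13]
After 'neg': [-13]
After 'neg': [13]
After 'push 0': [13, 0]
After 'mul': [0]
After 'dup': [0, 0]
After 'mul': [0]
After 'dup': [0, 0]
After 'push -5': [0, 0, -5]
After 'lt': [0, 0]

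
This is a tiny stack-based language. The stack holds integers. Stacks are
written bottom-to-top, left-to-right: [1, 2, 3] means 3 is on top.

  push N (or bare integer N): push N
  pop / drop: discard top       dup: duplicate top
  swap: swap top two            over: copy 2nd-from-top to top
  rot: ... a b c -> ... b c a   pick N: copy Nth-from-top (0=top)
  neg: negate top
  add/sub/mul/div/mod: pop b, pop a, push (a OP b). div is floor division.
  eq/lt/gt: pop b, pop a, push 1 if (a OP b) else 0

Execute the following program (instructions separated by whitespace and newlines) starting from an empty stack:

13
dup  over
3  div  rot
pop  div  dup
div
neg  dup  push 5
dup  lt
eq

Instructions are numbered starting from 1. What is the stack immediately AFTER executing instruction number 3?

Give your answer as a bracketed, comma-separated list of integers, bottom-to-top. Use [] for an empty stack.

Step 1 ('13'): [13]
Step 2 ('dup'): [13, 13]
Step 3 ('over'): [13, 13, 13]

Answer: [13, 13, 13]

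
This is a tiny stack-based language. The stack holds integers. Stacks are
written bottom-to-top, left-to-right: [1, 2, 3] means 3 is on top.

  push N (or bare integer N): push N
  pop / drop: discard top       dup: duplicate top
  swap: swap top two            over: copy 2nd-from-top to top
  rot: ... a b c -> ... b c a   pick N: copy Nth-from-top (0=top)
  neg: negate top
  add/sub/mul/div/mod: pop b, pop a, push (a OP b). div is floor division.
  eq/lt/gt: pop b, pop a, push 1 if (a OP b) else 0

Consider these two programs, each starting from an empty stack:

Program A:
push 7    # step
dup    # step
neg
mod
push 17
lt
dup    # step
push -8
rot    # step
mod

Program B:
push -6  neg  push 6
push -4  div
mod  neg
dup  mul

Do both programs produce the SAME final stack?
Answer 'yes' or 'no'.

Answer: no

Derivation:
Program A trace:
  After 'push 7': [7]
  After 'dup': [7, 7]
  After 'neg': [7, -7]
  After 'mod': [0]
  After 'push 17': [0, 17]
  After 'lt': [1]
  After 'dup': [1, 1]
  After 'push -8': [1, 1, -8]
  After 'rot': [1, -8, 1]
  After 'mod': [1, 0]
Program A final stack: [1, 0]

Program B trace:
  After 'push -6': [-6]
  After 'neg': [6]
  After 'push 6': [6, 6]
  After 'push -4': [6, 6, -4]
  After 'div': [6, -2]
  After 'mod': [0]
  After 'neg': [0]
  After 'dup': [0, 0]
  After 'mul': [0]
Program B final stack: [0]
Same: no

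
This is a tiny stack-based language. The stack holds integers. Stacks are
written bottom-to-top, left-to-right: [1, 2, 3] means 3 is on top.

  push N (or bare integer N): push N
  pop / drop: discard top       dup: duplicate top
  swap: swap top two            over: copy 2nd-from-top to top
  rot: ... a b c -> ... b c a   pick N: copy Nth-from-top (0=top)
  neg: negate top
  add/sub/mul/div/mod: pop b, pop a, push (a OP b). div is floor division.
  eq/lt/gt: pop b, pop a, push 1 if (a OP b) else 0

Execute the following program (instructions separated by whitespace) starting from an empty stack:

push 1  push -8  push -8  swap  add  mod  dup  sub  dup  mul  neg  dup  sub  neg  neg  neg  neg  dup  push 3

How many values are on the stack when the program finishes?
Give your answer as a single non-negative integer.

After 'push 1': stack = [1] (depth 1)
After 'push -8': stack = [1, -8] (depth 2)
After 'push -8': stack = [1, -8, -8] (depth 3)
After 'swap': stack = [1, -8, -8] (depth 3)
After 'add': stack = [1, -16] (depth 2)
After 'mod': stack = [-15] (depth 1)
After 'dup': stack = [-15, -15] (depth 2)
After 'sub': stack = [0] (depth 1)
After 'dup': stack = [0, 0] (depth 2)
After 'mul': stack = [0] (depth 1)
After 'neg': stack = [0] (depth 1)
After 'dup': stack = [0, 0] (depth 2)
After 'sub': stack = [0] (depth 1)
After 'neg': stack = [0] (depth 1)
After 'neg': stack = [0] (depth 1)
After 'neg': stack = [0] (depth 1)
After 'neg': stack = [0] (depth 1)
After 'dup': stack = [0, 0] (depth 2)
After 'push 3': stack = [0, 0, 3] (depth 3)

Answer: 3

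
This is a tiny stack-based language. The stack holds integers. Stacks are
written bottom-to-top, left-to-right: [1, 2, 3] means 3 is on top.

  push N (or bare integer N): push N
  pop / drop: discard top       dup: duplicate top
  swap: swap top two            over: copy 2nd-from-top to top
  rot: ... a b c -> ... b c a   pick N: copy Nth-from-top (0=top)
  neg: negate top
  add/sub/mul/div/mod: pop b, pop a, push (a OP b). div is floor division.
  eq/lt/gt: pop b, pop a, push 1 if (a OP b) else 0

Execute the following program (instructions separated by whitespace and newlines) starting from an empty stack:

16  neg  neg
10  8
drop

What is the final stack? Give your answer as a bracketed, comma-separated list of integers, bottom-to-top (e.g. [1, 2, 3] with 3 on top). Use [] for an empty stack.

Answer: [16, 10]

Derivation:
After 'push 16': [16]
After 'neg': [-16]
After 'neg': [16]
After 'push 10': [16, 10]
After 'push 8': [16, 10, 8]
After 'drop': [16, 10]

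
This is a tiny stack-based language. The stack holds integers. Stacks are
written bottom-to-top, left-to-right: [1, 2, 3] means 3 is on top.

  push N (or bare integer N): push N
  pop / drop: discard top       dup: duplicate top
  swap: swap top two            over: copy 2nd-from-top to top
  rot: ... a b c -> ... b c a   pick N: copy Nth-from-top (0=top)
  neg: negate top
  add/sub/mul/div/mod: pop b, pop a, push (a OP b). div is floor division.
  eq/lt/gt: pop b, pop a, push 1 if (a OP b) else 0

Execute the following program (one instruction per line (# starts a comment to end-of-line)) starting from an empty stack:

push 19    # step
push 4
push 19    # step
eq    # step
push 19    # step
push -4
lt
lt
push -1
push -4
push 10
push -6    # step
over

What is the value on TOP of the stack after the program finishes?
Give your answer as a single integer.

After 'push 19': [19]
After 'push 4': [19, 4]
After 'push 19': [19, 4, 19]
After 'eq': [19, 0]
After 'push 19': [19, 0, 19]
After 'push -4': [19, 0, 19, -4]
After 'lt': [19, 0, 0]
After 'lt': [19, 0]
After 'push -1': [19, 0, -1]
After 'push -4': [19, 0, -1, -4]
After 'push 10': [19, 0, -1, -4, 10]
After 'push -6': [19, 0, -1, -4, 10, -6]
After 'over': [19, 0, -1, -4, 10, -6, 10]

Answer: 10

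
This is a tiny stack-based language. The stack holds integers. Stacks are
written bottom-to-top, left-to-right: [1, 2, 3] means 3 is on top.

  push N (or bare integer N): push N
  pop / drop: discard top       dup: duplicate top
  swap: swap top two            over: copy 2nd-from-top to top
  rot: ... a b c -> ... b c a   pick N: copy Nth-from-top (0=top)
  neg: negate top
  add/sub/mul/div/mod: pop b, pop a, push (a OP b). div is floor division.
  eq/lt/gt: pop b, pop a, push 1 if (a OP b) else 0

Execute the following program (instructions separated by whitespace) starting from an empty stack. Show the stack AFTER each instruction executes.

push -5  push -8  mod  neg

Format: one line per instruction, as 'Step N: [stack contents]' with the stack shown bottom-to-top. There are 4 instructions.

Step 1: [-5]
Step 2: [-5, -8]
Step 3: [-5]
Step 4: [5]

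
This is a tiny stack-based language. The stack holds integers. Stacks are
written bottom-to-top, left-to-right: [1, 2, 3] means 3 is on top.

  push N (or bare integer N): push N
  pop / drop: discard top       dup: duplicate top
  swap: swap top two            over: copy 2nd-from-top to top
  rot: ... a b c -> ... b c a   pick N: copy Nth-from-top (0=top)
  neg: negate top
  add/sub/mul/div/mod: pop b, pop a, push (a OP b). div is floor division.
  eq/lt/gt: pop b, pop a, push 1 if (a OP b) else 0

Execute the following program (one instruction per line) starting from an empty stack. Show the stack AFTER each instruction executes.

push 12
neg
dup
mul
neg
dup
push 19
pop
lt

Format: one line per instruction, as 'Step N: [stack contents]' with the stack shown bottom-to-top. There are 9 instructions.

Step 1: [12]
Step 2: [-12]
Step 3: [-12, -12]
Step 4: [144]
Step 5: [-144]
Step 6: [-144, -144]
Step 7: [-144, -144, 19]
Step 8: [-144, -144]
Step 9: [0]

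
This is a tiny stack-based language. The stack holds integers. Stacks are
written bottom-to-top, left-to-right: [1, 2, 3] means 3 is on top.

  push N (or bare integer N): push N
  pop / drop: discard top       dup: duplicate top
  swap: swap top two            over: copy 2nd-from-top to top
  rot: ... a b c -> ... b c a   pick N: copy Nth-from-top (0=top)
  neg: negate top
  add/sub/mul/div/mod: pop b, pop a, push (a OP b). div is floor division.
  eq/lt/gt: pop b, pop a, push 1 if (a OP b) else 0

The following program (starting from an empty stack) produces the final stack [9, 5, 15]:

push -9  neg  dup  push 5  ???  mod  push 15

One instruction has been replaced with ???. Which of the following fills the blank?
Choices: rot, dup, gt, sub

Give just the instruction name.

Stack before ???: [9, 9, 5]
Stack after ???:  [9, 5, 9]
Checking each choice:
  rot: MATCH
  dup: produces [9, 9, 0, 15]
  gt: produces [0, 15]
  sub: produces [1, 15]


Answer: rot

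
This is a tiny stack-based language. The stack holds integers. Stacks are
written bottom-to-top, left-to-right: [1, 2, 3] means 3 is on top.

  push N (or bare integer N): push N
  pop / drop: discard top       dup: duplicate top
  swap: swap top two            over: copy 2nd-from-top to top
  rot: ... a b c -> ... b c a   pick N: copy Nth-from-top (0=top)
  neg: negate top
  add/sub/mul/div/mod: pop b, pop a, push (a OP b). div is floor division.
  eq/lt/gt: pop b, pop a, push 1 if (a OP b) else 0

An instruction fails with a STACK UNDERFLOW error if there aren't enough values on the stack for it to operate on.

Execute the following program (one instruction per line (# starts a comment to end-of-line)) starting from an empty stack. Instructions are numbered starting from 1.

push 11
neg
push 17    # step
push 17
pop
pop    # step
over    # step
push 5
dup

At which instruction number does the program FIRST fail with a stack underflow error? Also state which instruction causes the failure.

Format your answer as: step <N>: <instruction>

Step 1 ('push 11'): stack = [11], depth = 1
Step 2 ('neg'): stack = [-11], depth = 1
Step 3 ('push 17'): stack = [-11, 17], depth = 2
Step 4 ('push 17'): stack = [-11, 17, 17], depth = 3
Step 5 ('pop'): stack = [-11, 17], depth = 2
Step 6 ('pop'): stack = [-11], depth = 1
Step 7 ('over'): needs 2 value(s) but depth is 1 — STACK UNDERFLOW

Answer: step 7: over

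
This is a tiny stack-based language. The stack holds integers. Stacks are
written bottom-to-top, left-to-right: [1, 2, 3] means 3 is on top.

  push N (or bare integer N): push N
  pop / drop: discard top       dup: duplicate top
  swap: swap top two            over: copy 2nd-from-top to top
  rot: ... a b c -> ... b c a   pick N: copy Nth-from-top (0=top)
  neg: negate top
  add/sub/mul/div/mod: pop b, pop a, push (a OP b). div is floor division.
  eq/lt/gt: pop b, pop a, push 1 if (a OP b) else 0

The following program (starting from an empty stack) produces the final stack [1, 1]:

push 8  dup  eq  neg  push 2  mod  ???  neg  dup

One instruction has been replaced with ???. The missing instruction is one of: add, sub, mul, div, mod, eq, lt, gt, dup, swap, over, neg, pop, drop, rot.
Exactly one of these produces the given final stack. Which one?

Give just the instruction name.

Stack before ???: [1]
Stack after ???:  [-1]
The instruction that transforms [1] -> [-1] is: neg

Answer: neg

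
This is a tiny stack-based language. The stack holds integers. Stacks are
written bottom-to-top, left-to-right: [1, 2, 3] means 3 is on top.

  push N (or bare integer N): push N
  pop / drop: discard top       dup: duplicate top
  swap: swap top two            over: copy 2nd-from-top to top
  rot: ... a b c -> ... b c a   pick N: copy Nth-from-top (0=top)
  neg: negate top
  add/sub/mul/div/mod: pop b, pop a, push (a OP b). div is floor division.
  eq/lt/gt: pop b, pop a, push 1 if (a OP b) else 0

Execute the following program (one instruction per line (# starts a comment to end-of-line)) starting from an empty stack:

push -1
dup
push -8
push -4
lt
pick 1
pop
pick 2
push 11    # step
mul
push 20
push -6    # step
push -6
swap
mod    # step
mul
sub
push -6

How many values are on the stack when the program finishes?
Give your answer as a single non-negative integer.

Answer: 5

Derivation:
After 'push -1': stack = [-1] (depth 1)
After 'dup': stack = [-1, -1] (depth 2)
After 'push -8': stack = [-1, -1, -8] (depth 3)
After 'push -4': stack = [-1, -1, -8, -4] (depth 4)
After 'lt': stack = [-1, -1, 1] (depth 3)
After 'pick 1': stack = [-1, -1, 1, -1] (depth 4)
After 'pop': stack = [-1, -1, 1] (depth 3)
After 'pick 2': stack = [-1, -1, 1, -1] (depth 4)
After 'push 11': stack = [-1, -1, 1, -1, 11] (depth 5)
After 'mul': stack = [-1, -1, 1, -11] (depth 4)
After 'push 20': stack = [-1, -1, 1, -11, 20] (depth 5)
After 'push -6': stack = [-1, -1, 1, -11, 20, -6] (depth 6)
After 'push -6': stack = [-1, -1, 1, -11, 20, -6, -6] (depth 7)
After 'swap': stack = [-1, -1, 1, -11, 20, -6, -6] (depth 7)
After 'mod': stack = [-1, -1, 1, -11, 20, 0] (depth 6)
After 'mul': stack = [-1, -1, 1, -11, 0] (depth 5)
After 'sub': stack = [-1, -1, 1, -11] (depth 4)
After 'push -6': stack = [-1, -1, 1, -11, -6] (depth 5)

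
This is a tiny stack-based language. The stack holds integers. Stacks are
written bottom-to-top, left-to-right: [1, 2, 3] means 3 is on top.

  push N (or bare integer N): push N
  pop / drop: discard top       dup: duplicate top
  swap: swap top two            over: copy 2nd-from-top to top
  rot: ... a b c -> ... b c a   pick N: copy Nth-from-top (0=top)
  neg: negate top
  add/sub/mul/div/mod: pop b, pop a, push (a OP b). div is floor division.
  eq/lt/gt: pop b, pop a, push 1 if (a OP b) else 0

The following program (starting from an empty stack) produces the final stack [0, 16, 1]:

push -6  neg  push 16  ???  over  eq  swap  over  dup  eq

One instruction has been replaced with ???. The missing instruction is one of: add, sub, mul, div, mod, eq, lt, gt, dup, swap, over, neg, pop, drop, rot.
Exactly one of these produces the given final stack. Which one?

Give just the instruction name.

Answer: swap

Derivation:
Stack before ???: [6, 16]
Stack after ???:  [16, 6]
The instruction that transforms [6, 16] -> [16, 6] is: swap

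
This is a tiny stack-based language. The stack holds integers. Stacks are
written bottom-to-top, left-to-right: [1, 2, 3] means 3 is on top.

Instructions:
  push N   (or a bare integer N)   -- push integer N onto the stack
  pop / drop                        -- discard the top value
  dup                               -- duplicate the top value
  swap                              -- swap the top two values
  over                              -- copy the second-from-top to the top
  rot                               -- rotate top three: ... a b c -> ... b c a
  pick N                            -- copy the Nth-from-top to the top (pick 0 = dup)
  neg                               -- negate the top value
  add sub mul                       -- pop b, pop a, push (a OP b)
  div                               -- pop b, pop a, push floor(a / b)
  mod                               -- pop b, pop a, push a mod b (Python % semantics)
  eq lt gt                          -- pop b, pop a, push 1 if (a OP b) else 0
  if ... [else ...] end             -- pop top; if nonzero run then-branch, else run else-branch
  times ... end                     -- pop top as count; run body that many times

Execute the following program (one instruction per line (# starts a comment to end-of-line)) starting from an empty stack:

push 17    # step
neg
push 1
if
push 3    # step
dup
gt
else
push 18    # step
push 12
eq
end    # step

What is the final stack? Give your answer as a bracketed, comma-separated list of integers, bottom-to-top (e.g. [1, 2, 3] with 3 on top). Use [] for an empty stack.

After 'push 17': [17]
After 'neg': [-17]
After 'push 1': [-17, 1]
After 'if': [-17]
After 'push 3': [-17, 3]
After 'dup': [-17, 3, 3]
After 'gt': [-17, 0]

Answer: [-17, 0]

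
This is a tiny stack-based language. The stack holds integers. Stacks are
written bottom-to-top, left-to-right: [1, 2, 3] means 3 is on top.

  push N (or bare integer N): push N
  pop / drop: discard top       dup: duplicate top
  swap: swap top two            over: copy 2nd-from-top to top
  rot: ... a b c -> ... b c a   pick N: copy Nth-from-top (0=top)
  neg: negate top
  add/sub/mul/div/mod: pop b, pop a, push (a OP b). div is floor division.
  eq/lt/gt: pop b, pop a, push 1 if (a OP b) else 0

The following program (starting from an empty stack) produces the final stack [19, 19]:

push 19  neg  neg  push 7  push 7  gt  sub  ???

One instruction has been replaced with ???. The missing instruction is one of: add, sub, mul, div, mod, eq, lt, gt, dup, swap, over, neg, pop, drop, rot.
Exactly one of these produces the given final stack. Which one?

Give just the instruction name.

Answer: dup

Derivation:
Stack before ???: [19]
Stack after ???:  [19, 19]
The instruction that transforms [19] -> [19, 19] is: dup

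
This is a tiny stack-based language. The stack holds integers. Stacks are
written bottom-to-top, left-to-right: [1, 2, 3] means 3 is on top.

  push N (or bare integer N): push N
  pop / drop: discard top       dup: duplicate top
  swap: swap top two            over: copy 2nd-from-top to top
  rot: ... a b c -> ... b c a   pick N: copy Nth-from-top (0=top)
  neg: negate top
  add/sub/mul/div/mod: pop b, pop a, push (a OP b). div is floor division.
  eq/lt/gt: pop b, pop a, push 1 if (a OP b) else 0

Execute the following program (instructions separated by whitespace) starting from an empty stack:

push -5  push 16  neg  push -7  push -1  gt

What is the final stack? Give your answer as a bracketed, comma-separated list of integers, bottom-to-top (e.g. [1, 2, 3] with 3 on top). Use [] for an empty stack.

Answer: [-5, -16, 0]

Derivation:
After 'push -5': [-5]
After 'push 16': [-5, 16]
After 'neg': [-5, -16]
After 'push -7': [-5, -16, -7]
After 'push -1': [-5, -16, -7, -1]
After 'gt': [-5, -16, 0]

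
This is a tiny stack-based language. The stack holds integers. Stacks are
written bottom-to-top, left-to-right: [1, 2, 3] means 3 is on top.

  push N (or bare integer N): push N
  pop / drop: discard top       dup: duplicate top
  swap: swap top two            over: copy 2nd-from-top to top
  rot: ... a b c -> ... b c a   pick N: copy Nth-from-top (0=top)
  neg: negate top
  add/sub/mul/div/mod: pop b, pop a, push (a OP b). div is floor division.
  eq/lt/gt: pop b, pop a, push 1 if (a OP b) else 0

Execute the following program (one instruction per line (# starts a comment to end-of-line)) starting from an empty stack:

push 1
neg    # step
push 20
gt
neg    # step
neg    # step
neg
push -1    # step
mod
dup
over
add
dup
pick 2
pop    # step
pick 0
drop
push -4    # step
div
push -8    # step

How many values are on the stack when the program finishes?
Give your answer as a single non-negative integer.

Answer: 4

Derivation:
After 'push 1': stack = [1] (depth 1)
After 'neg': stack = [-1] (depth 1)
After 'push 20': stack = [-1, 20] (depth 2)
After 'gt': stack = [0] (depth 1)
After 'neg': stack = [0] (depth 1)
After 'neg': stack = [0] (depth 1)
After 'neg': stack = [0] (depth 1)
After 'push -1': stack = [0, -1] (depth 2)
After 'mod': stack = [0] (depth 1)
After 'dup': stack = [0, 0] (depth 2)
After 'over': stack = [0, 0, 0] (depth 3)
After 'add': stack = [0, 0] (depth 2)
After 'dup': stack = [0, 0, 0] (depth 3)
After 'pick 2': stack = [0, 0, 0, 0] (depth 4)
After 'pop': stack = [0, 0, 0] (depth 3)
After 'pick 0': stack = [0, 0, 0, 0] (depth 4)
After 'drop': stack = [0, 0, 0] (depth 3)
After 'push -4': stack = [0, 0, 0, -4] (depth 4)
After 'div': stack = [0, 0, 0] (depth 3)
After 'push -8': stack = [0, 0, 0, -8] (depth 4)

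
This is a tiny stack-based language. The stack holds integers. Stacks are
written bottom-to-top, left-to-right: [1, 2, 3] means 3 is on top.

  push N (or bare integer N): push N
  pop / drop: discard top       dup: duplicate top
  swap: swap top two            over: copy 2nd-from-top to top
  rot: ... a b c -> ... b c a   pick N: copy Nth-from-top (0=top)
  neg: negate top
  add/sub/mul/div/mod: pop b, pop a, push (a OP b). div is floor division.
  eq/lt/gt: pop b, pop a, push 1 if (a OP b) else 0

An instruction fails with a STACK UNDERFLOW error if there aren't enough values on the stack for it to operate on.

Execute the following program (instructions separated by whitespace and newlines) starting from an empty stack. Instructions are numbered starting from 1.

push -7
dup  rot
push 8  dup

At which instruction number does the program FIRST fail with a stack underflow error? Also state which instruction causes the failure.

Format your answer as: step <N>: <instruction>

Step 1 ('push -7'): stack = [-7], depth = 1
Step 2 ('dup'): stack = [-7, -7], depth = 2
Step 3 ('rot'): needs 3 value(s) but depth is 2 — STACK UNDERFLOW

Answer: step 3: rot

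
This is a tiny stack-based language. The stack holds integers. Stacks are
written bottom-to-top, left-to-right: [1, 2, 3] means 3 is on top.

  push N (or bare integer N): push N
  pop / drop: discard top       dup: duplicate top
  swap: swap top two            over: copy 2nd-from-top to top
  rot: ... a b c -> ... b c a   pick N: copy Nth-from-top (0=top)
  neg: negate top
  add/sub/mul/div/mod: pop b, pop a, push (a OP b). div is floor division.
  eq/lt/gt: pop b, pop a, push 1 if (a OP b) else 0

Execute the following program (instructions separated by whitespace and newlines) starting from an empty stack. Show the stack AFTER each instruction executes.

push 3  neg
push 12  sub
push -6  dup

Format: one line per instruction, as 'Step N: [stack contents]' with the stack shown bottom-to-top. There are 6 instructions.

Step 1: [3]
Step 2: [-3]
Step 3: [-3, 12]
Step 4: [-15]
Step 5: [-15, -6]
Step 6: [-15, -6, -6]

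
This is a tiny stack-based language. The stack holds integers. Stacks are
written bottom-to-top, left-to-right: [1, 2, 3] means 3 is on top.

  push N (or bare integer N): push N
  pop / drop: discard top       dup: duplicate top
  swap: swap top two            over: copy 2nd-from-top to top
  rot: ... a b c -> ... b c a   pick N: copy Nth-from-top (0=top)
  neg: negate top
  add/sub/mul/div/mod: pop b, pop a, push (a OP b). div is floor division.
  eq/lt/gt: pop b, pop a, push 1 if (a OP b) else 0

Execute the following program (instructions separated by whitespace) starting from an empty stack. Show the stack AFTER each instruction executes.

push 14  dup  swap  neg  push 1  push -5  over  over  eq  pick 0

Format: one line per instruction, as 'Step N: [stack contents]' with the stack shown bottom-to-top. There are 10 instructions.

Step 1: [14]
Step 2: [14, 14]
Step 3: [14, 14]
Step 4: [14, -14]
Step 5: [14, -14, 1]
Step 6: [14, -14, 1, -5]
Step 7: [14, -14, 1, -5, 1]
Step 8: [14, -14, 1, -5, 1, -5]
Step 9: [14, -14, 1, -5, 0]
Step 10: [14, -14, 1, -5, 0, 0]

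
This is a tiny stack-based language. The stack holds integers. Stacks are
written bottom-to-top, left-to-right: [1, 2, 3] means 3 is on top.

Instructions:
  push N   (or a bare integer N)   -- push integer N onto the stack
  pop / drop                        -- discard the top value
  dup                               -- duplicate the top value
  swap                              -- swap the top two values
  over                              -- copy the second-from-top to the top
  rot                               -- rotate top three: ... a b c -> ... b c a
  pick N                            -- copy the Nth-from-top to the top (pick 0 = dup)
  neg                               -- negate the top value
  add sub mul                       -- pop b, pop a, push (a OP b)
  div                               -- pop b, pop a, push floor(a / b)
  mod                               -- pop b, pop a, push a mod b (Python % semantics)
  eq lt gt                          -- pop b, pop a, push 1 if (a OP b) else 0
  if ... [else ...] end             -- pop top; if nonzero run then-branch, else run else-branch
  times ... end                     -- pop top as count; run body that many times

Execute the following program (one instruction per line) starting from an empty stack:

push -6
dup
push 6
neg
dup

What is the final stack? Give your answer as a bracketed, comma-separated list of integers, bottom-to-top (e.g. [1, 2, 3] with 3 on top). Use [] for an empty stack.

After 'push -6': [-6]
After 'dup': [-6, -6]
After 'push 6': [-6, -6, 6]
After 'neg': [-6, -6, -6]
After 'dup': [-6, -6, -6, -6]

Answer: [-6, -6, -6, -6]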